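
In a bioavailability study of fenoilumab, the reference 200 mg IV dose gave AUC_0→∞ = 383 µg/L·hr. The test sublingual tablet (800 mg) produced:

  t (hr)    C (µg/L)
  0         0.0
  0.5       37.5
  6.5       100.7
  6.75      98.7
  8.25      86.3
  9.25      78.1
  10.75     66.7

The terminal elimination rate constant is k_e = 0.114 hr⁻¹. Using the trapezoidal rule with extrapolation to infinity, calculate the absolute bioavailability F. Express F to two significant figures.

Trapezoidal AUC_0→10.75 (sublingual tablet):
  [0→0.5]: (0.0+37.5)/2 × 0.5 = 9.375
  [0.5→6.5]: (37.5+100.7)/2 × 6 = 414.6
  [6.5→6.75]: (100.7+98.7)/2 × 0.25 = 24.925
  [6.75→8.25]: (98.7+86.3)/2 × 1.5 = 138.75
  [8.25→9.25]: (86.3+78.1)/2 × 1 = 82.2
  [9.25→10.75]: (78.1+66.7)/2 × 1.5 = 108.6
  Sum = 778.45 µg/L·hr
Tail: C_last/k_e = 66.7/0.114 = 585.088
AUC_0→∞ (sublingual tablet) = 778.45 + 585.088 = 1363.538 µg/L·hr
F = (AUC_ev/D_ev)/(AUC_iv/D_iv) = (1363.538/800)/(383/200) = 1.7044225/1.915 = 0.8900

F = 0.89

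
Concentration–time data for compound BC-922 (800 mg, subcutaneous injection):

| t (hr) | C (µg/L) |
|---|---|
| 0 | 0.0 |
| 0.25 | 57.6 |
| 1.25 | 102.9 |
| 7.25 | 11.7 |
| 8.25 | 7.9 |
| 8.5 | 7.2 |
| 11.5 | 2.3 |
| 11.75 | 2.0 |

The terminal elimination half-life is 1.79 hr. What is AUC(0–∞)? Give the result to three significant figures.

Trapezoidal AUC_0→11.75:
  [0→0.25]: (0.0+57.6)/2 × 0.25 = 7.2
  [0.25→1.25]: (57.6+102.9)/2 × 1 = 80.25
  [1.25→7.25]: (102.9+11.7)/2 × 6 = 343.8
  [7.25→8.25]: (11.7+7.9)/2 × 1 = 9.8
  [8.25→8.5]: (7.9+7.2)/2 × 0.25 = 1.8875
  [8.5→11.5]: (7.2+2.3)/2 × 3 = 14.25
  [11.5→11.75]: (2.3+2.0)/2 × 0.25 = 0.5375
  Sum = 457.725 µg/L·hr
k_e = ln2 / t½ = 0.693147 / 1.79 = 0.3872 hr^-1
Extrapolated tail: C_last / k_e = 2.0 / 0.3872 = 5.165
AUC_0→∞ = 457.725 + 5.165 = 462.89 µg/L·hr

AUC = 463 µg/L·hr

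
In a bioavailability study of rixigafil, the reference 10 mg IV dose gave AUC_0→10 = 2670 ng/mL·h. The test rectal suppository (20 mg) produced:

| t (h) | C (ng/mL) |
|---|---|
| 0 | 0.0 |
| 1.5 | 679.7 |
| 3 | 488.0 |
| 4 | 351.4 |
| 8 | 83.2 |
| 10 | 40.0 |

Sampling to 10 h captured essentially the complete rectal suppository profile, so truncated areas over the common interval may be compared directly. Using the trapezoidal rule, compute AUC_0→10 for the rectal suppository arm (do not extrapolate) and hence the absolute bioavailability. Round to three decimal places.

Trapezoidal AUC_0→10 (rectal suppository):
  [0→1.5]: (0.0+679.7)/2 × 1.5 = 509.775
  [1.5→3]: (679.7+488.0)/2 × 1.5 = 875.775
  [3→4]: (488.0+351.4)/2 × 1 = 419.7
  [4→8]: (351.4+83.2)/2 × 4 = 869.2
  [8→10]: (83.2+40.0)/2 × 2 = 123.2
  Sum = 2797.65 ng/mL·h
F = (AUC_ev/D_ev)/(AUC_iv/D_iv) = (2797.65/20)/(2670/10) = 139.8825/267 = 0.5239

F = 0.524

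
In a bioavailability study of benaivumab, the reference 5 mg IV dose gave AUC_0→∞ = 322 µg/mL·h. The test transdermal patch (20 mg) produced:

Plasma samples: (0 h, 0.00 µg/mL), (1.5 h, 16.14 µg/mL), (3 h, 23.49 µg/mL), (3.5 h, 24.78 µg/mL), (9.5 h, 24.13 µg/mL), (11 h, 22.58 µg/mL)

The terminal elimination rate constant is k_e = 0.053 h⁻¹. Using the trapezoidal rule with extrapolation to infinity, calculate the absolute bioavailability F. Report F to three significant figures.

Trapezoidal AUC_0→11 (transdermal patch):
  [0→1.5]: (0.00+16.14)/2 × 1.5 = 12.105
  [1.5→3]: (16.14+23.49)/2 × 1.5 = 29.7225
  [3→3.5]: (23.49+24.78)/2 × 0.5 = 12.0675
  [3.5→9.5]: (24.78+24.13)/2 × 6 = 146.73
  [9.5→11]: (24.13+22.58)/2 × 1.5 = 35.0325
  Sum = 235.6575 µg/mL·h
Tail: C_last/k_e = 22.58/0.053 = 426.038
AUC_0→∞ (transdermal patch) = 235.6575 + 426.038 = 661.6955 µg/mL·h
F = (AUC_ev/D_ev)/(AUC_iv/D_iv) = (661.6955/20)/(322/5) = 33.084775/64.4 = 0.5137

F = 0.514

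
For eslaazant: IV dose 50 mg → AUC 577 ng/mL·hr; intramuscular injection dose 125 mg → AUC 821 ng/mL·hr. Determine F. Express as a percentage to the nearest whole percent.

F = 57%

F = (AUC_ev / D_ev) / (AUC_iv / D_iv)
  = (821/125) / (577/50)
  = 6.568 / 11.54 = 0.5692
  = 56.92%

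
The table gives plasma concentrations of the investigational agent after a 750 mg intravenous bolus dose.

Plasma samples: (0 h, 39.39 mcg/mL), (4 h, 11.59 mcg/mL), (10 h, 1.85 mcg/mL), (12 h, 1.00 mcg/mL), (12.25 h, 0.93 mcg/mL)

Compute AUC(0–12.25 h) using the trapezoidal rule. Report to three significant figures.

AUC = 145 mcg/mL·h

Trapezoidal AUC_0→12.25:
  [0→4]: (39.39+11.59)/2 × 4 = 101.96
  [4→10]: (11.59+1.85)/2 × 6 = 40.32
  [10→12]: (1.85+1.00)/2 × 2 = 2.85
  [12→12.25]: (1.00+0.93)/2 × 0.25 = 0.24125
  Sum = 145.37125 mcg/mL·h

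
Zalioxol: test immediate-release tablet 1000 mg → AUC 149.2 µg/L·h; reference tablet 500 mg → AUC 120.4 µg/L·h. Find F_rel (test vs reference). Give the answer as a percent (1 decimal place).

F_rel = 62.0%

F_rel = (AUC_test/D_test) / (AUC_ref/D_ref)
      = (149.2/1000) / (120.4/500)
      = 0.1492 / 0.2408 = 0.6196 = 61.96%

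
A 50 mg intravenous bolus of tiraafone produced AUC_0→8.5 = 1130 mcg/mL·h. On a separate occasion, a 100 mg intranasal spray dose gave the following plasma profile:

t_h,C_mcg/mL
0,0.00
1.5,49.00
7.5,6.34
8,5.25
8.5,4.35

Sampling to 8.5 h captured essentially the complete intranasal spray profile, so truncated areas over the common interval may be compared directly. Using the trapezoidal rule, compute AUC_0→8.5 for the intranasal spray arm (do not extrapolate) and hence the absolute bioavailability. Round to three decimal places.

Trapezoidal AUC_0→8.5 (intranasal spray):
  [0→1.5]: (0.00+49.00)/2 × 1.5 = 36.75
  [1.5→7.5]: (49.00+6.34)/2 × 6 = 166.02
  [7.5→8]: (6.34+5.25)/2 × 0.5 = 2.8975
  [8→8.5]: (5.25+4.35)/2 × 0.5 = 2.4
  Sum = 208.0675 mcg/mL·h
F = (AUC_ev/D_ev)/(AUC_iv/D_iv) = (208.0675/100)/(1130/50) = 2.080675/22.6 = 0.0921

F = 0.092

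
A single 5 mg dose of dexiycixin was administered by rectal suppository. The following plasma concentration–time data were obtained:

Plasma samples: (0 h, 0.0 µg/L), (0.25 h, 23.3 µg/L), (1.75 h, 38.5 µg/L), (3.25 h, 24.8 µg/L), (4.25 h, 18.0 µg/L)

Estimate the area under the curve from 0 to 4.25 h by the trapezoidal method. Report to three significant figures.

AUC = 118 µg/L·h

Trapezoidal AUC_0→4.25:
  [0→0.25]: (0.0+23.3)/2 × 0.25 = 2.9125
  [0.25→1.75]: (23.3+38.5)/2 × 1.5 = 46.35
  [1.75→3.25]: (38.5+24.8)/2 × 1.5 = 47.475
  [3.25→4.25]: (24.8+18.0)/2 × 1 = 21.4
  Sum = 118.1375 µg/L·h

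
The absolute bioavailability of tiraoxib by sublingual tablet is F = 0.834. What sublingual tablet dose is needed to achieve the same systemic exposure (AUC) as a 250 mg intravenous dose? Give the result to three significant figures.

D_sublingual = 300 mg

For equal systemic exposure: F × D_ev = D_iv
D_ev = D_iv / F = 250 / 0.834 = 299.76 mg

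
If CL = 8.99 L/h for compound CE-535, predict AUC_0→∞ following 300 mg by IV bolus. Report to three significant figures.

AUC_0→∞ = Dose_iv / CL
        = 300 / 8.99 = 33.3704 mg/L·h

AUC = 33.4 mg/L·h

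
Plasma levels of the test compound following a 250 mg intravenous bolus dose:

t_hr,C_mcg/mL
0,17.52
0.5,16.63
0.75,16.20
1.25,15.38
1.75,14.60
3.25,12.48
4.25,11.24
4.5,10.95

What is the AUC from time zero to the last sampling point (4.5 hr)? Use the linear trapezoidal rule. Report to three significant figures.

AUC = 63.0 mcg/mL·hr

Trapezoidal AUC_0→4.5:
  [0→0.5]: (17.52+16.63)/2 × 0.5 = 8.5375
  [0.5→0.75]: (16.63+16.20)/2 × 0.25 = 4.10375
  [0.75→1.25]: (16.20+15.38)/2 × 0.5 = 7.895
  [1.25→1.75]: (15.38+14.60)/2 × 0.5 = 7.495
  [1.75→3.25]: (14.60+12.48)/2 × 1.5 = 20.31
  [3.25→4.25]: (12.48+11.24)/2 × 1 = 11.86
  [4.25→4.5]: (11.24+10.95)/2 × 0.25 = 2.77375
  Sum = 62.975 mcg/mL·hr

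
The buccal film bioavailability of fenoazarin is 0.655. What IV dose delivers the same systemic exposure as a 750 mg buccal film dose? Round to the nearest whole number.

Systemic exposure from an extravascular dose = F × D_ev, so the equivalent IV dose is F × D_ev.
D_iv = F × D_ev = 0.655 × 750 = 491.25 mg

D_iv = 491 mg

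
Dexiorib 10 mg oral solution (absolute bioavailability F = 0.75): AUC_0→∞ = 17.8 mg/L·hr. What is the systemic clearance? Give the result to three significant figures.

CL = 0.421 L/hr

CL = F × Dose / AUC_0→∞
   = 0.75 × 10 / 17.8 = 0.421348 L/hr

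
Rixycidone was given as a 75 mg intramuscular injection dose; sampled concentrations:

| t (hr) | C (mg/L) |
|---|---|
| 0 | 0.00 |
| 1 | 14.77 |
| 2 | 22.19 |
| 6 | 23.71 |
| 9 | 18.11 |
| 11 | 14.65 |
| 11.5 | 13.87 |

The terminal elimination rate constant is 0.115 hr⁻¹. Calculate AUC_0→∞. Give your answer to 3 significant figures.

Trapezoidal AUC_0→11.5:
  [0→1]: (0.00+14.77)/2 × 1 = 7.385
  [1→2]: (14.77+22.19)/2 × 1 = 18.48
  [2→6]: (22.19+23.71)/2 × 4 = 91.8
  [6→9]: (23.71+18.11)/2 × 3 = 62.73
  [9→11]: (18.11+14.65)/2 × 2 = 32.76
  [11→11.5]: (14.65+13.87)/2 × 0.5 = 7.13
  Sum = 220.285 mg/L·hr
Extrapolated tail: C_last / k_e = 13.87 / 0.115 = 120.609
AUC_0→∞ = 220.285 + 120.609 = 340.894 mg/L·hr

AUC = 341 mg/L·hr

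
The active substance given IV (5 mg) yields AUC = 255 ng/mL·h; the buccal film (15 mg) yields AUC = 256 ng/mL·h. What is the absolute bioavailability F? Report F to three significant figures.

F = (AUC_ev / D_ev) / (AUC_iv / D_iv)
  = (256/15) / (255/5)
  = 17.0667 / 51 = 0.3346

F = 0.335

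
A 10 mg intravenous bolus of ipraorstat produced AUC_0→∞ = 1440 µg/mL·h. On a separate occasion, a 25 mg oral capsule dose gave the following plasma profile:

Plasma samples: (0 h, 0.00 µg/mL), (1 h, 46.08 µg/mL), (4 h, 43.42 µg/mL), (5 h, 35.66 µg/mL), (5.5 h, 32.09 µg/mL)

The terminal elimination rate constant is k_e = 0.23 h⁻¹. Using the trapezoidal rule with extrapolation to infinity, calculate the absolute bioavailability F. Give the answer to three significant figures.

F = 0.0981

Trapezoidal AUC_0→5.5 (oral capsule):
  [0→1]: (0.00+46.08)/2 × 1 = 23.04
  [1→4]: (46.08+43.42)/2 × 3 = 134.25
  [4→5]: (43.42+35.66)/2 × 1 = 39.54
  [5→5.5]: (35.66+32.09)/2 × 0.5 = 16.9375
  Sum = 213.7675 µg/mL·h
Tail: C_last/k_e = 32.09/0.23 = 139.522
AUC_0→∞ (oral capsule) = 213.7675 + 139.522 = 353.2895 µg/mL·h
F = (AUC_ev/D_ev)/(AUC_iv/D_iv) = (353.2895/25)/(1440/10) = 14.13158/144 = 0.0981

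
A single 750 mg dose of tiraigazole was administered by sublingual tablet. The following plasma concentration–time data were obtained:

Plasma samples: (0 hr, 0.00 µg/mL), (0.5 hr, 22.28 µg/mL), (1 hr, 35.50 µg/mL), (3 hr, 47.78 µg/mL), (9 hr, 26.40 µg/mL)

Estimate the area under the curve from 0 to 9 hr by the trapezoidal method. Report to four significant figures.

Trapezoidal AUC_0→9:
  [0→0.5]: (0.00+22.28)/2 × 0.5 = 5.57
  [0.5→1]: (22.28+35.50)/2 × 0.5 = 14.445
  [1→3]: (35.50+47.78)/2 × 2 = 83.28
  [3→9]: (47.78+26.40)/2 × 6 = 222.54
  Sum = 325.835 µg/mL·hr

AUC = 325.8 µg/mL·hr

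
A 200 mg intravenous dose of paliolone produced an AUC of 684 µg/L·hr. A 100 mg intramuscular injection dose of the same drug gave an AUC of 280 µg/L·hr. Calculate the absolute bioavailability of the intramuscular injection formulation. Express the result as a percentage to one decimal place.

F = 81.9%

F = (AUC_ev / D_ev) / (AUC_iv / D_iv)
  = (280/100) / (684/200)
  = 2.8 / 3.42 = 0.8187
  = 81.87%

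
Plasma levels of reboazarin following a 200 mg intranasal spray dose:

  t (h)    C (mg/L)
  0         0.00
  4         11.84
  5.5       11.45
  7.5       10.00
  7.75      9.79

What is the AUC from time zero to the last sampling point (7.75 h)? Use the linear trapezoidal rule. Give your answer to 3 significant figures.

Trapezoidal AUC_0→7.75:
  [0→4]: (0.00+11.84)/2 × 4 = 23.68
  [4→5.5]: (11.84+11.45)/2 × 1.5 = 17.4675
  [5.5→7.5]: (11.45+10.00)/2 × 2 = 21.45
  [7.5→7.75]: (10.00+9.79)/2 × 0.25 = 2.47375
  Sum = 65.07125 mg/L·h

AUC = 65.1 mg/L·h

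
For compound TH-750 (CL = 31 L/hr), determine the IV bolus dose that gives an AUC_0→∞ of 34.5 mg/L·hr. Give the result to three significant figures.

Dose_iv = CL × AUC_0→∞
     = 31 × 34.5 = 1069.5 mg

Dose = 1070 mg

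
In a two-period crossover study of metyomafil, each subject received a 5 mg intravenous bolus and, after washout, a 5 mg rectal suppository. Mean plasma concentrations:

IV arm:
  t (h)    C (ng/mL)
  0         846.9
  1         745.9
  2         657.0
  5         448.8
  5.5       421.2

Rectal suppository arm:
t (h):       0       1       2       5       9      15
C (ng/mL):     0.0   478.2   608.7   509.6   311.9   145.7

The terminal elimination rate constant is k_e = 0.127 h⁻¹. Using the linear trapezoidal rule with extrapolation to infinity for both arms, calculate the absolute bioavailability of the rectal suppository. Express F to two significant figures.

Trapezoidal AUC_0→5.5 (IV):
  [0→1]: (846.9+745.9)/2 × 1 = 796.4
  [1→2]: (745.9+657.0)/2 × 1 = 701.45
  [2→5]: (657.0+448.8)/2 × 3 = 1658.7
  [5→5.5]: (448.8+421.2)/2 × 0.5 = 217.5
  Sum = 3374.05 ng/mL·h
IV tail: 421.2/0.127 = 3316.535; AUC_iv,0→∞ = 3374.05 + 3316.535 = 6690.585 ng/mL·h
Trapezoidal AUC_0→15 (rectal suppository):
  [0→1]: (0.0+478.2)/2 × 1 = 239.1
  [1→2]: (478.2+608.7)/2 × 1 = 543.45
  [2→5]: (608.7+509.6)/2 × 3 = 1677.45
  [5→9]: (509.6+311.9)/2 × 4 = 1643.0
  [9→15]: (311.9+145.7)/2 × 6 = 1372.8
  Sum = 5475.8 ng/mL·h
rectal suppository tail: 145.7/0.127 = 1147.244; AUC_ev,0→∞ = 5475.8 + 1147.244 = 6623.044 ng/mL·h
F = (AUC_ev/D_ev)/(AUC_iv/D_iv) = (6623.044/5)/(6690.585/5) = 1324.6088/1338.117 = 0.9899

F = 0.99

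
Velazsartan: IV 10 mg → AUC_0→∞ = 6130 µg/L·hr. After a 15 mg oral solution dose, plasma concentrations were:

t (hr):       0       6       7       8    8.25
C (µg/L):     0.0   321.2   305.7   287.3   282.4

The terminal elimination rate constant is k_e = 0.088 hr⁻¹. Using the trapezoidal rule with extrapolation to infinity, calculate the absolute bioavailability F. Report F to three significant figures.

Trapezoidal AUC_0→8.25 (oral solution):
  [0→6]: (0.0+321.2)/2 × 6 = 963.6
  [6→7]: (321.2+305.7)/2 × 1 = 313.45
  [7→8]: (305.7+287.3)/2 × 1 = 296.5
  [8→8.25]: (287.3+282.4)/2 × 0.25 = 71.2125
  Sum = 1644.7625 µg/L·hr
Tail: C_last/k_e = 282.4/0.088 = 3209.091
AUC_0→∞ (oral solution) = 1644.7625 + 3209.091 = 4853.8535 µg/L·hr
F = (AUC_ev/D_ev)/(AUC_iv/D_iv) = (4853.8535/15)/(6130/10) = 323.59/613 = 0.5279

F = 0.528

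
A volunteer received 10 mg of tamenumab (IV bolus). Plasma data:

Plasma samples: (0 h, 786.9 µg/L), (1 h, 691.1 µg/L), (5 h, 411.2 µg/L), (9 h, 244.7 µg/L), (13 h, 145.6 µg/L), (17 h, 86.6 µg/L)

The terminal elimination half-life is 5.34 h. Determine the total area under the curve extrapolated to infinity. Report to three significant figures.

Trapezoidal AUC_0→17:
  [0→1]: (786.9+691.1)/2 × 1 = 739.0
  [1→5]: (691.1+411.2)/2 × 4 = 2204.6
  [5→9]: (411.2+244.7)/2 × 4 = 1311.8
  [9→13]: (244.7+145.6)/2 × 4 = 780.6
  [13→17]: (145.6+86.6)/2 × 4 = 464.4
  Sum = 5500.4 µg/L·h
k_e = ln2 / t½ = 0.693147 / 5.34 = 0.1298 h^-1
Extrapolated tail: C_last / k_e = 86.6 / 0.1298 = 667.180
AUC_0→∞ = 5500.4 + 667.180 = 6167.58 µg/L·h

AUC = 6170 µg/L·h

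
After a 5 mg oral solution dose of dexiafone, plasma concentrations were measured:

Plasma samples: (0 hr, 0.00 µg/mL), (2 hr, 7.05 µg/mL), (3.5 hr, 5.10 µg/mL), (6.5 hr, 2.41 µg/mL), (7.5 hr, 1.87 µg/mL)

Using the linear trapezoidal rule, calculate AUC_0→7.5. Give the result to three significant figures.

Trapezoidal AUC_0→7.5:
  [0→2]: (0.00+7.05)/2 × 2 = 7.05
  [2→3.5]: (7.05+5.10)/2 × 1.5 = 9.1125
  [3.5→6.5]: (5.10+2.41)/2 × 3 = 11.265
  [6.5→7.5]: (2.41+1.87)/2 × 1 = 2.14
  Sum = 29.5675 µg/mL·hr

AUC = 29.6 µg/mL·hr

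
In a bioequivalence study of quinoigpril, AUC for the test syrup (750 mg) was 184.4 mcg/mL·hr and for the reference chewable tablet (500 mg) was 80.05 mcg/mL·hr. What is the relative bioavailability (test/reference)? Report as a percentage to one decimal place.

F_rel = (AUC_test/D_test) / (AUC_ref/D_ref)
      = (184.4/750) / (80.05/500)
      = 0.245867 / 0.1601 = 1.5357 = 153.57%

F_rel = 153.6%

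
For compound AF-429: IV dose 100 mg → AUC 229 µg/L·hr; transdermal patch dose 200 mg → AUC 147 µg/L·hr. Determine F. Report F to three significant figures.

F = (AUC_ev / D_ev) / (AUC_iv / D_iv)
  = (147/200) / (229/100)
  = 0.735 / 2.29 = 0.3210

F = 0.321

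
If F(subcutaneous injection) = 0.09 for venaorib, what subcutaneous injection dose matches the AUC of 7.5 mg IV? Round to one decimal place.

D_subcutaneous = 83.3 mg

For equal systemic exposure: F × D_ev = D_iv
D_ev = D_iv / F = 7.5 / 0.09 = 83.3333 mg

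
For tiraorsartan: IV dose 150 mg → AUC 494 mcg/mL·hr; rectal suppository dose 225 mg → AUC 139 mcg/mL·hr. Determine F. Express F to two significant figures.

F = 0.19

F = (AUC_ev / D_ev) / (AUC_iv / D_iv)
  = (139/225) / (494/150)
  = 0.617778 / 3.29333 = 0.1876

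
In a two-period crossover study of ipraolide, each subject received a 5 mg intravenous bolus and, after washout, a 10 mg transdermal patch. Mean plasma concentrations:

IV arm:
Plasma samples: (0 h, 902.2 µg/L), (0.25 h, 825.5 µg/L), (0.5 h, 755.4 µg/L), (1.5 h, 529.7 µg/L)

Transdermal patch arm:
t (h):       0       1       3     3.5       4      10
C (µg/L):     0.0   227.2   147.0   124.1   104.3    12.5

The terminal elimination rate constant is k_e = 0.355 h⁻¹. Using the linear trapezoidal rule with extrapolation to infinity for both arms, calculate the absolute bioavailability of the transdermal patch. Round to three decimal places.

Trapezoidal AUC_0→1.5 (IV):
  [0→0.25]: (902.2+825.5)/2 × 0.25 = 215.9625
  [0.25→0.5]: (825.5+755.4)/2 × 0.25 = 197.6125
  [0.5→1.5]: (755.4+529.7)/2 × 1 = 642.55
  Sum = 1056.125 µg/L·h
IV tail: 529.7/0.355 = 1492.113; AUC_iv,0→∞ = 1056.125 + 1492.113 = 2548.238 µg/L·h
Trapezoidal AUC_0→10 (transdermal patch):
  [0→1]: (0.0+227.2)/2 × 1 = 113.6
  [1→3]: (227.2+147.0)/2 × 2 = 374.2
  [3→3.5]: (147.0+124.1)/2 × 0.5 = 67.775
  [3.5→4]: (124.1+104.3)/2 × 0.5 = 57.1
  [4→10]: (104.3+12.5)/2 × 6 = 350.4
  Sum = 963.075 µg/L·h
transdermal patch tail: 12.5/0.355 = 35.211; AUC_ev,0→∞ = 963.075 + 35.211 = 998.286 µg/L·h
F = (AUC_ev/D_ev)/(AUC_iv/D_iv) = (998.286/10)/(2548.238/5) = 99.8286/509.6476 = 0.1959

F = 0.196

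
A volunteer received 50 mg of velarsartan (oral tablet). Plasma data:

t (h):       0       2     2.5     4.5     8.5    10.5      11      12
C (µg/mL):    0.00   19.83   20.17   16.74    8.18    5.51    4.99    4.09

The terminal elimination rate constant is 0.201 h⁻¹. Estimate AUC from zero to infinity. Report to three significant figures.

AUC = 158 µg/mL·h

Trapezoidal AUC_0→12:
  [0→2]: (0.00+19.83)/2 × 2 = 19.83
  [2→2.5]: (19.83+20.17)/2 × 0.5 = 10.0
  [2.5→4.5]: (20.17+16.74)/2 × 2 = 36.91
  [4.5→8.5]: (16.74+8.18)/2 × 4 = 49.84
  [8.5→10.5]: (8.18+5.51)/2 × 2 = 13.69
  [10.5→11]: (5.51+4.99)/2 × 0.5 = 2.625
  [11→12]: (4.99+4.09)/2 × 1 = 4.54
  Sum = 137.435 µg/mL·h
Extrapolated tail: C_last / k_e = 4.09 / 0.201 = 20.348
AUC_0→∞ = 137.435 + 20.348 = 157.783 µg/mL·h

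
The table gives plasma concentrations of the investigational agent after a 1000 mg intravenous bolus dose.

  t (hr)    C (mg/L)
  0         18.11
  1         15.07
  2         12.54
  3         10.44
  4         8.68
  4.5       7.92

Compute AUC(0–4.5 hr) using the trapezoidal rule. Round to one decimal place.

Trapezoidal AUC_0→4.5:
  [0→1]: (18.11+15.07)/2 × 1 = 16.59
  [1→2]: (15.07+12.54)/2 × 1 = 13.805
  [2→3]: (12.54+10.44)/2 × 1 = 11.49
  [3→4]: (10.44+8.68)/2 × 1 = 9.56
  [4→4.5]: (8.68+7.92)/2 × 0.5 = 4.15
  Sum = 55.595 mg/L·hr

AUC = 55.6 mg/L·hr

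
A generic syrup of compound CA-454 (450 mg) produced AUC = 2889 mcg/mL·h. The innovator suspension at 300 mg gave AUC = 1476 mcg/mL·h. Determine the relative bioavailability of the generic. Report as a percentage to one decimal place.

F_rel = 130.5%

F_rel = (AUC_test/D_test) / (AUC_ref/D_ref)
      = (2889/450) / (1476/300)
      = 6.42 / 4.92 = 1.3049 = 130.49%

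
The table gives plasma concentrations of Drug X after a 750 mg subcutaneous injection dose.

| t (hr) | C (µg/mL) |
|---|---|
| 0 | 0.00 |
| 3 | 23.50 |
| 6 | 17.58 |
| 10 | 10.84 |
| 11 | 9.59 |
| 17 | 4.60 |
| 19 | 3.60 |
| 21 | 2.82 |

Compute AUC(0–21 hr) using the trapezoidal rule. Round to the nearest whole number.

Trapezoidal AUC_0→21:
  [0→3]: (0.00+23.50)/2 × 3 = 35.25
  [3→6]: (23.50+17.58)/2 × 3 = 61.62
  [6→10]: (17.58+10.84)/2 × 4 = 56.84
  [10→11]: (10.84+9.59)/2 × 1 = 10.215
  [11→17]: (9.59+4.60)/2 × 6 = 42.57
  [17→19]: (4.60+3.60)/2 × 2 = 8.2
  [19→21]: (3.60+2.82)/2 × 2 = 6.42
  Sum = 221.115 µg/mL·hr

AUC = 221 µg/mL·hr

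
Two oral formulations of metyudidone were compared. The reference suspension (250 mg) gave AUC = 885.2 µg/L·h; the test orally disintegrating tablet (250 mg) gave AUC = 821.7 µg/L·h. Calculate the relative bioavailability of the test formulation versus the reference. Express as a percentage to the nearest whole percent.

F_rel = (AUC_test/D_test) / (AUC_ref/D_ref)
      = (821.7/250) / (885.2/250)
      = 3.2868 / 3.5408 = 0.9283 = 92.83%

F_rel = 93%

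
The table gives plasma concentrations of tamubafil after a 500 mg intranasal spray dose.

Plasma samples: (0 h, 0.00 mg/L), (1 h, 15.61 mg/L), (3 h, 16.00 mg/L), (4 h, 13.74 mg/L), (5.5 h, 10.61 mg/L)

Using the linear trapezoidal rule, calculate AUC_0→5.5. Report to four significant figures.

Trapezoidal AUC_0→5.5:
  [0→1]: (0.00+15.61)/2 × 1 = 7.805
  [1→3]: (15.61+16.00)/2 × 2 = 31.61
  [3→4]: (16.00+13.74)/2 × 1 = 14.87
  [4→5.5]: (13.74+10.61)/2 × 1.5 = 18.2625
  Sum = 72.5475 mg/L·h

AUC = 72.55 mg/L·h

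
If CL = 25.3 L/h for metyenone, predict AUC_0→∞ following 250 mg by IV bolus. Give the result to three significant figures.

AUC_0→∞ = Dose_iv / CL
        = 250 / 25.3 = 9.88142 mg/L·h

AUC = 9.88 mg/L·h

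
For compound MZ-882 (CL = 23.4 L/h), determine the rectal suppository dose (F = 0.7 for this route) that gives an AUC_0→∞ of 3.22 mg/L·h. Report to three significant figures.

Dose = 108 mg

Dose = CL × AUC_0→∞ / F
     = 23.4 × 3.22 / 0.7 = 107.64 mg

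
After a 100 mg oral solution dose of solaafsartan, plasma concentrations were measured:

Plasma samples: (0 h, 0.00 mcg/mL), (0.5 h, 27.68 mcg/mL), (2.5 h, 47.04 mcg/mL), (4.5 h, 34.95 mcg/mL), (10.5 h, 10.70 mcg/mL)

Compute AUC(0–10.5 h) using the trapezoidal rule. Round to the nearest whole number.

Trapezoidal AUC_0→10.5:
  [0→0.5]: (0.00+27.68)/2 × 0.5 = 6.92
  [0.5→2.5]: (27.68+47.04)/2 × 2 = 74.72
  [2.5→4.5]: (47.04+34.95)/2 × 2 = 81.99
  [4.5→10.5]: (34.95+10.70)/2 × 6 = 136.95
  Sum = 300.58 mcg/mL·h

AUC = 301 mcg/mL·h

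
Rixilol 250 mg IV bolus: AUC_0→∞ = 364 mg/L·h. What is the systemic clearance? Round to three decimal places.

CL = 0.687 L/h

CL = Dose_iv / AUC_0→∞
   = 250 / 364 = 0.686813 L/h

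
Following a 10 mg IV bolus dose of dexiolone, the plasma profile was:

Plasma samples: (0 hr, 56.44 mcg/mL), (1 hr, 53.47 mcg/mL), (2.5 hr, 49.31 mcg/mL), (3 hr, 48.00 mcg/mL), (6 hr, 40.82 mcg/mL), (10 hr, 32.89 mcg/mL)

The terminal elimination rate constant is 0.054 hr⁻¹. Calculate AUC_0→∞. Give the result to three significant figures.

Trapezoidal AUC_0→10:
  [0→1]: (56.44+53.47)/2 × 1 = 54.955
  [1→2.5]: (53.47+49.31)/2 × 1.5 = 77.085
  [2.5→3]: (49.31+48.00)/2 × 0.5 = 24.3275
  [3→6]: (48.00+40.82)/2 × 3 = 133.23
  [6→10]: (40.82+32.89)/2 × 4 = 147.42
  Sum = 437.0175 mcg/mL·hr
Extrapolated tail: C_last / k_e = 32.89 / 0.054 = 609.074
AUC_0→∞ = 437.0175 + 609.074 = 1046.0915 mcg/mL·hr

AUC = 1050 mcg/mL·hr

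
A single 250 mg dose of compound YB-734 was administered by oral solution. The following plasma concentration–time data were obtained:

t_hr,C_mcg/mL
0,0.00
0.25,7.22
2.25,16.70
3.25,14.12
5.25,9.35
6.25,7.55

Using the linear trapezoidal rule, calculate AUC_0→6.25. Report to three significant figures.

Trapezoidal AUC_0→6.25:
  [0→0.25]: (0.00+7.22)/2 × 0.25 = 0.9025
  [0.25→2.25]: (7.22+16.70)/2 × 2 = 23.92
  [2.25→3.25]: (16.70+14.12)/2 × 1 = 15.41
  [3.25→5.25]: (14.12+9.35)/2 × 2 = 23.47
  [5.25→6.25]: (9.35+7.55)/2 × 1 = 8.45
  Sum = 72.1525 mcg/mL·hr

AUC = 72.2 mcg/mL·hr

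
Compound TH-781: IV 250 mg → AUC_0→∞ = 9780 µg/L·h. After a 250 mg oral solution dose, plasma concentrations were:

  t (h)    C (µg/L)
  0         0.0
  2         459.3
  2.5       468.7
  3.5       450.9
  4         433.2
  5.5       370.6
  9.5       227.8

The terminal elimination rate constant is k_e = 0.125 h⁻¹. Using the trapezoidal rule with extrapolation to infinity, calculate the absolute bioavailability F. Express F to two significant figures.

F = 0.51

Trapezoidal AUC_0→9.5 (oral solution):
  [0→2]: (0.0+459.3)/2 × 2 = 459.3
  [2→2.5]: (459.3+468.7)/2 × 0.5 = 232.0
  [2.5→3.5]: (468.7+450.9)/2 × 1 = 459.8
  [3.5→4]: (450.9+433.2)/2 × 0.5 = 221.025
  [4→5.5]: (433.2+370.6)/2 × 1.5 = 602.85
  [5.5→9.5]: (370.6+227.8)/2 × 4 = 1196.8
  Sum = 3171.775 µg/L·h
Tail: C_last/k_e = 227.8/0.125 = 1822.400
AUC_0→∞ (oral solution) = 3171.775 + 1822.400 = 4994.175 µg/L·h
F = (AUC_ev/D_ev)/(AUC_iv/D_iv) = (4994.175/250)/(9780/250) = 19.9767/39.12 = 0.5107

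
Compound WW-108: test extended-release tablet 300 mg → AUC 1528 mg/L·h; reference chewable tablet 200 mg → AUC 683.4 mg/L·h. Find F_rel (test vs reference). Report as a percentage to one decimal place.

F_rel = (AUC_test/D_test) / (AUC_ref/D_ref)
      = (1528/300) / (683.4/200)
      = 5.09333 / 3.417 = 1.4906 = 149.06%

F_rel = 149.1%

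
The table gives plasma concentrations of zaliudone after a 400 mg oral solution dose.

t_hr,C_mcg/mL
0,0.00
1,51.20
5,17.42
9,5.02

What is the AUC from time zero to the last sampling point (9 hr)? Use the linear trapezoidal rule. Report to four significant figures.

Trapezoidal AUC_0→9:
  [0→1]: (0.00+51.20)/2 × 1 = 25.6
  [1→5]: (51.20+17.42)/2 × 4 = 137.24
  [5→9]: (17.42+5.02)/2 × 4 = 44.88
  Sum = 207.72 mcg/mL·hr

AUC = 207.7 mcg/mL·hr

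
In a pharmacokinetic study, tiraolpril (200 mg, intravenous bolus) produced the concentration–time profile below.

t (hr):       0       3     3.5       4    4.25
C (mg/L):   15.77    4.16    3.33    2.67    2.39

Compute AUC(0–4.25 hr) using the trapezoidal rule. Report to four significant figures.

AUC = 33.90 mg/L·hr

Trapezoidal AUC_0→4.25:
  [0→3]: (15.77+4.16)/2 × 3 = 29.895
  [3→3.5]: (4.16+3.33)/2 × 0.5 = 1.8725
  [3.5→4]: (3.33+2.67)/2 × 0.5 = 1.5
  [4→4.25]: (2.67+2.39)/2 × 0.25 = 0.6325
  Sum = 33.9 mg/L·hr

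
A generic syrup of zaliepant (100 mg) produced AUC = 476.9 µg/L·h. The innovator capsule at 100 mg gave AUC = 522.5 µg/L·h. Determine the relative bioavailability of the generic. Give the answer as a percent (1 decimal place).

F_rel = (AUC_test/D_test) / (AUC_ref/D_ref)
      = (476.9/100) / (522.5/100)
      = 4.769 / 5.225 = 0.9127 = 91.27%

F_rel = 91.3%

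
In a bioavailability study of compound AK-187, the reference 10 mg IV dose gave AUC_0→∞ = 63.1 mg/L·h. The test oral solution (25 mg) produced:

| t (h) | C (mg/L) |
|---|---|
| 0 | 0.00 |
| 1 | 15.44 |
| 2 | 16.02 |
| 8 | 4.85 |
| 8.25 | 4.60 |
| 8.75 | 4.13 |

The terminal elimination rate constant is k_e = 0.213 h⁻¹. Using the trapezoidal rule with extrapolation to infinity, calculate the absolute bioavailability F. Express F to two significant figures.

Trapezoidal AUC_0→8.75 (oral solution):
  [0→1]: (0.00+15.44)/2 × 1 = 7.72
  [1→2]: (15.44+16.02)/2 × 1 = 15.73
  [2→8]: (16.02+4.85)/2 × 6 = 62.61
  [8→8.25]: (4.85+4.60)/2 × 0.25 = 1.18125
  [8.25→8.75]: (4.60+4.13)/2 × 0.5 = 2.1825
  Sum = 89.42375 mg/L·h
Tail: C_last/k_e = 4.13/0.213 = 19.390
AUC_0→∞ (oral solution) = 89.42375 + 19.390 = 108.81375 mg/L·h
F = (AUC_ev/D_ev)/(AUC_iv/D_iv) = (108.81375/25)/(63.1/10) = 4.35255/6.31 = 0.6898

F = 0.69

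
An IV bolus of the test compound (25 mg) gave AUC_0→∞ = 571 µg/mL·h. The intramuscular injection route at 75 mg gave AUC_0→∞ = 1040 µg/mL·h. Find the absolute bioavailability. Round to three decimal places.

F = 0.607

F = (AUC_ev / D_ev) / (AUC_iv / D_iv)
  = (1040/75) / (571/25)
  = 13.8667 / 22.84 = 0.6071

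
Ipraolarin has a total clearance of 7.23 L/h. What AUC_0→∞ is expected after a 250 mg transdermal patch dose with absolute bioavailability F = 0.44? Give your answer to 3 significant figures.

AUC_0→∞ = F × Dose / CL
        = 0.44 × 250 / 7.23 = 15.2144 mg/L·h

AUC = 15.2 mg/L·h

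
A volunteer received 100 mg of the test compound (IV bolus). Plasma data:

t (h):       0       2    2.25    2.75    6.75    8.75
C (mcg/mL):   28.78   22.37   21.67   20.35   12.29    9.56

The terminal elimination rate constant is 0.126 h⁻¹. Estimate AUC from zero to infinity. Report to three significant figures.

Trapezoidal AUC_0→8.75:
  [0→2]: (28.78+22.37)/2 × 2 = 51.15
  [2→2.25]: (22.37+21.67)/2 × 0.25 = 5.505
  [2.25→2.75]: (21.67+20.35)/2 × 0.5 = 10.505
  [2.75→6.75]: (20.35+12.29)/2 × 4 = 65.28
  [6.75→8.75]: (12.29+9.56)/2 × 2 = 21.85
  Sum = 154.29 mcg/mL·h
Extrapolated tail: C_last / k_e = 9.56 / 0.126 = 75.873
AUC_0→∞ = 154.29 + 75.873 = 230.163 mcg/mL·h

AUC = 230 mcg/mL·h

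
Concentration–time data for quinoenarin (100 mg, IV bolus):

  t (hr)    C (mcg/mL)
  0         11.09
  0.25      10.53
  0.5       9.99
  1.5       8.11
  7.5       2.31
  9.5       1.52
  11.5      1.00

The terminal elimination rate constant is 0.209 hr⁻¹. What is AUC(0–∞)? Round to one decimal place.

AUC = 56.7 mcg/mL·hr

Trapezoidal AUC_0→11.5:
  [0→0.25]: (11.09+10.53)/2 × 0.25 = 2.7025
  [0.25→0.5]: (10.53+9.99)/2 × 0.25 = 2.565
  [0.5→1.5]: (9.99+8.11)/2 × 1 = 9.05
  [1.5→7.5]: (8.11+2.31)/2 × 6 = 31.26
  [7.5→9.5]: (2.31+1.52)/2 × 2 = 3.83
  [9.5→11.5]: (1.52+1.00)/2 × 2 = 2.52
  Sum = 51.9275 mcg/mL·hr
Extrapolated tail: C_last / k_e = 1.00 / 0.209 = 4.785
AUC_0→∞ = 51.9275 + 4.785 = 56.7125 mcg/mL·hr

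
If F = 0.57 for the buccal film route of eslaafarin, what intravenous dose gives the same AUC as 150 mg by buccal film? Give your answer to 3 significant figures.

Systemic exposure from an extravascular dose = F × D_ev, so the equivalent IV dose is F × D_ev.
D_iv = F × D_ev = 0.57 × 150 = 85.5 mg

D_iv = 85.5 mg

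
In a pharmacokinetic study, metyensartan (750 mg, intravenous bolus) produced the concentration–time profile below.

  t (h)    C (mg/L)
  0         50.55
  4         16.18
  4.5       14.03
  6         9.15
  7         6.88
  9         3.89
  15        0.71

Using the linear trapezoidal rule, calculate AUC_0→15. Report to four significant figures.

AUC = 191.0 mg/L·h

Trapezoidal AUC_0→15:
  [0→4]: (50.55+16.18)/2 × 4 = 133.46
  [4→4.5]: (16.18+14.03)/2 × 0.5 = 7.5525
  [4.5→6]: (14.03+9.15)/2 × 1.5 = 17.385
  [6→7]: (9.15+6.88)/2 × 1 = 8.015
  [7→9]: (6.88+3.89)/2 × 2 = 10.77
  [9→15]: (3.89+0.71)/2 × 6 = 13.8
  Sum = 190.9825 mg/L·h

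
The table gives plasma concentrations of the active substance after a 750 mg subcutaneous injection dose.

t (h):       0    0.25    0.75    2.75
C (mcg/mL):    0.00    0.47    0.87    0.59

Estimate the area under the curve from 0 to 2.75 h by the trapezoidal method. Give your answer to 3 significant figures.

AUC = 1.85 mcg/mL·h

Trapezoidal AUC_0→2.75:
  [0→0.25]: (0.00+0.47)/2 × 0.25 = 0.05875
  [0.25→0.75]: (0.47+0.87)/2 × 0.5 = 0.335
  [0.75→2.75]: (0.87+0.59)/2 × 2 = 1.46
  Sum = 1.85375 mcg/mL·h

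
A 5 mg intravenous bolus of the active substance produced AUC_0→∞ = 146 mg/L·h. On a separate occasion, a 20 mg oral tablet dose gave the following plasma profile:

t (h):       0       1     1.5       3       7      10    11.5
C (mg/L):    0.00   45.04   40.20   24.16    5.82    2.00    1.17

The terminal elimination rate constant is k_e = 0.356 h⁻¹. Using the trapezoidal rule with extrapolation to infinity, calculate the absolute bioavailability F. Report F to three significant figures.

Trapezoidal AUC_0→11.5 (oral tablet):
  [0→1]: (0.00+45.04)/2 × 1 = 22.52
  [1→1.5]: (45.04+40.20)/2 × 0.5 = 21.31
  [1.5→3]: (40.20+24.16)/2 × 1.5 = 48.27
  [3→7]: (24.16+5.82)/2 × 4 = 59.96
  [7→10]: (5.82+2.00)/2 × 3 = 11.73
  [10→11.5]: (2.00+1.17)/2 × 1.5 = 2.3775
  Sum = 166.1675 mg/L·h
Tail: C_last/k_e = 1.17/0.356 = 3.287
AUC_0→∞ (oral tablet) = 166.1675 + 3.287 = 169.4545 mg/L·h
F = (AUC_ev/D_ev)/(AUC_iv/D_iv) = (169.4545/20)/(146/5) = 8.472725/29.2 = 0.2902

F = 0.290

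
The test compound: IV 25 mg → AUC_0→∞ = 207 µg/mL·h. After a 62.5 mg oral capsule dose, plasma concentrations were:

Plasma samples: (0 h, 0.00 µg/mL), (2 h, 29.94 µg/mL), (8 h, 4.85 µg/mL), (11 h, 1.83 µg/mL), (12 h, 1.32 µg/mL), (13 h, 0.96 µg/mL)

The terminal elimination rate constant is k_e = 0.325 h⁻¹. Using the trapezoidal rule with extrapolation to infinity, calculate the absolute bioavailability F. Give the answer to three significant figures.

Trapezoidal AUC_0→13 (oral capsule):
  [0→2]: (0.00+29.94)/2 × 2 = 29.94
  [2→8]: (29.94+4.85)/2 × 6 = 104.37
  [8→11]: (4.85+1.83)/2 × 3 = 10.02
  [11→12]: (1.83+1.32)/2 × 1 = 1.575
  [12→13]: (1.32+0.96)/2 × 1 = 1.14
  Sum = 147.045 µg/mL·h
Tail: C_last/k_e = 0.96/0.325 = 2.954
AUC_0→∞ (oral capsule) = 147.045 + 2.954 = 149.999 µg/mL·h
F = (AUC_ev/D_ev)/(AUC_iv/D_iv) = (149.999/62.5)/(207/25) = 2.399984/8.28 = 0.2899

F = 0.290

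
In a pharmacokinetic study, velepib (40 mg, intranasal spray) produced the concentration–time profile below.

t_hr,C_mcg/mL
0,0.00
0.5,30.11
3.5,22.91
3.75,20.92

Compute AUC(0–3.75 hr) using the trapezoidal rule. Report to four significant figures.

AUC = 92.54 mcg/mL·hr

Trapezoidal AUC_0→3.75:
  [0→0.5]: (0.00+30.11)/2 × 0.5 = 7.5275
  [0.5→3.5]: (30.11+22.91)/2 × 3 = 79.53
  [3.5→3.75]: (22.91+20.92)/2 × 0.25 = 5.47875
  Sum = 92.53625 mcg/mL·hr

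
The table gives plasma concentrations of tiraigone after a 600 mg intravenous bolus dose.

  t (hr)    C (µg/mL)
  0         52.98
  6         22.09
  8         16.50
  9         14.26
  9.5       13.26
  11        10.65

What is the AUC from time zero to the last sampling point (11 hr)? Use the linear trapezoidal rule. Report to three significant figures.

AUC = 304 µg/mL·hr

Trapezoidal AUC_0→11:
  [0→6]: (52.98+22.09)/2 × 6 = 225.21
  [6→8]: (22.09+16.50)/2 × 2 = 38.59
  [8→9]: (16.50+14.26)/2 × 1 = 15.38
  [9→9.5]: (14.26+13.26)/2 × 0.5 = 6.88
  [9.5→11]: (13.26+10.65)/2 × 1.5 = 17.9325
  Sum = 303.9925 µg/mL·hr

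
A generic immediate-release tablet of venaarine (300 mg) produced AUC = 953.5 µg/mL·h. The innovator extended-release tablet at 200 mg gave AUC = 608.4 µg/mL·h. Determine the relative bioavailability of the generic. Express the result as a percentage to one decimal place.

F_rel = 104.5%

F_rel = (AUC_test/D_test) / (AUC_ref/D_ref)
      = (953.5/300) / (608.4/200)
      = 3.17833 / 3.042 = 1.0448 = 104.48%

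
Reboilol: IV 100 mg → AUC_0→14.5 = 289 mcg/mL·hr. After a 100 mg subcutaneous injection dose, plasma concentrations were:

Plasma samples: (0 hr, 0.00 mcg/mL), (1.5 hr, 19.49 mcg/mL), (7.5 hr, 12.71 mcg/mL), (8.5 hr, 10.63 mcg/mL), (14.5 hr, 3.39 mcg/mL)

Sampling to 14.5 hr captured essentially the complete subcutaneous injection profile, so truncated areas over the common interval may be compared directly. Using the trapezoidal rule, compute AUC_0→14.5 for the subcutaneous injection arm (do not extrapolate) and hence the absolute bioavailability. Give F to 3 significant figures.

F = 0.571

Trapezoidal AUC_0→14.5 (subcutaneous injection):
  [0→1.5]: (0.00+19.49)/2 × 1.5 = 14.6175
  [1.5→7.5]: (19.49+12.71)/2 × 6 = 96.6
  [7.5→8.5]: (12.71+10.63)/2 × 1 = 11.67
  [8.5→14.5]: (10.63+3.39)/2 × 6 = 42.06
  Sum = 164.9475 mcg/mL·hr
F = (AUC_ev/D_ev)/(AUC_iv/D_iv) = (164.9475/100)/(289/100) = 1.649475/2.89 = 0.5708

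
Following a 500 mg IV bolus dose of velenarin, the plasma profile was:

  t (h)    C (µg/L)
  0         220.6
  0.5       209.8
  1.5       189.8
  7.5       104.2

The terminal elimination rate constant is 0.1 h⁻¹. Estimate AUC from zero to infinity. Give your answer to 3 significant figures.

AUC = 2230 µg/L·h

Trapezoidal AUC_0→7.5:
  [0→0.5]: (220.6+209.8)/2 × 0.5 = 107.6
  [0.5→1.5]: (209.8+189.8)/2 × 1 = 199.8
  [1.5→7.5]: (189.8+104.2)/2 × 6 = 882.0
  Sum = 1189.4 µg/L·h
Extrapolated tail: C_last / k_e = 104.2 / 0.1 = 1042.000
AUC_0→∞ = 1189.4 + 1042.000 = 2231.4 µg/L·h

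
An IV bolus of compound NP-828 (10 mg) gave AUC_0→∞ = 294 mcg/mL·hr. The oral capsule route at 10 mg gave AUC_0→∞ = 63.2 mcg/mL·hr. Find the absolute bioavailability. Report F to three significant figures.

F = 0.215

F = (AUC_ev / D_ev) / (AUC_iv / D_iv)
  = (63.2/10) / (294/10)
  = 6.32 / 29.4 = 0.2150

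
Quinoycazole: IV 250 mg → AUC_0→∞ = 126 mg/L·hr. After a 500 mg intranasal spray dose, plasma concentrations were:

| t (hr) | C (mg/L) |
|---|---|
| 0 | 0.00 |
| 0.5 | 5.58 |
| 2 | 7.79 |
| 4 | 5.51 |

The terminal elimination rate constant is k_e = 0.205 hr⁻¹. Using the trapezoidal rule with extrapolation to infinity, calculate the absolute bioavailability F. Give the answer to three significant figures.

Trapezoidal AUC_0→4 (intranasal spray):
  [0→0.5]: (0.00+5.58)/2 × 0.5 = 1.395
  [0.5→2]: (5.58+7.79)/2 × 1.5 = 10.0275
  [2→4]: (7.79+5.51)/2 × 2 = 13.3
  Sum = 24.7225 mg/L·hr
Tail: C_last/k_e = 5.51/0.205 = 26.878
AUC_0→∞ (intranasal spray) = 24.7225 + 26.878 = 51.6005 mg/L·hr
F = (AUC_ev/D_ev)/(AUC_iv/D_iv) = (51.6005/500)/(126/250) = 0.103201/0.504 = 0.2048

F = 0.205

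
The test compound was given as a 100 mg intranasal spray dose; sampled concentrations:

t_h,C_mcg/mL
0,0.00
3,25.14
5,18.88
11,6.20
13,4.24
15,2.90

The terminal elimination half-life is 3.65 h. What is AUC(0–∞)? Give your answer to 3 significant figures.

Trapezoidal AUC_0→15:
  [0→3]: (0.00+25.14)/2 × 3 = 37.71
  [3→5]: (25.14+18.88)/2 × 2 = 44.02
  [5→11]: (18.88+6.20)/2 × 6 = 75.24
  [11→13]: (6.20+4.24)/2 × 2 = 10.44
  [13→15]: (4.24+2.90)/2 × 2 = 7.14
  Sum = 174.55 mcg/mL·h
k_e = ln2 / t½ = 0.693147 / 3.65 = 0.1899 h^-1
Extrapolated tail: C_last / k_e = 2.90 / 0.1899 = 15.271
AUC_0→∞ = 174.55 + 15.271 = 189.821 mcg/mL·h

AUC = 190 mcg/mL·h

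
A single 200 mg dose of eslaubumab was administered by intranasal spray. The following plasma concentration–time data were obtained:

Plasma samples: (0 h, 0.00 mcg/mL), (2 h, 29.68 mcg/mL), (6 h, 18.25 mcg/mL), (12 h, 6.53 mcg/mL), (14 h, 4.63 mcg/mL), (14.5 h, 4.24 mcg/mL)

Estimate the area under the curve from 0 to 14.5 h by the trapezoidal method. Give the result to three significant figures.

Trapezoidal AUC_0→14.5:
  [0→2]: (0.00+29.68)/2 × 2 = 29.68
  [2→6]: (29.68+18.25)/2 × 4 = 95.86
  [6→12]: (18.25+6.53)/2 × 6 = 74.34
  [12→14]: (6.53+4.63)/2 × 2 = 11.16
  [14→14.5]: (4.63+4.24)/2 × 0.5 = 2.2175
  Sum = 213.2575 mcg/mL·h

AUC = 213 mcg/mL·h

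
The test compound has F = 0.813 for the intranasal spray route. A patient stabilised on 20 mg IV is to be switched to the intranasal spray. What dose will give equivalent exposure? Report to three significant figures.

D_intranasal = 24.6 mg

For equal systemic exposure: F × D_ev = D_iv
D_ev = D_iv / F = 20 / 0.813 = 24.6002 mg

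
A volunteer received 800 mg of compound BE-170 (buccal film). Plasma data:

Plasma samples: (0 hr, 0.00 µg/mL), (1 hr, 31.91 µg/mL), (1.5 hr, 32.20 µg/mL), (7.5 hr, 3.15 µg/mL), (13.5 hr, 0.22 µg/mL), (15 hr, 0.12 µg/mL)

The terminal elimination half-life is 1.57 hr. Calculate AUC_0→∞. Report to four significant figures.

AUC = 148.7 µg/mL·hr

Trapezoidal AUC_0→15:
  [0→1]: (0.00+31.91)/2 × 1 = 15.955
  [1→1.5]: (31.91+32.20)/2 × 0.5 = 16.0275
  [1.5→7.5]: (32.20+3.15)/2 × 6 = 106.05
  [7.5→13.5]: (3.15+0.22)/2 × 6 = 10.11
  [13.5→15]: (0.22+0.12)/2 × 1.5 = 0.255
  Sum = 148.3975 µg/mL·hr
k_e = ln2 / t½ = 0.693147 / 1.57 = 0.4415 hr^-1
Extrapolated tail: C_last / k_e = 0.12 / 0.4415 = 0.272
AUC_0→∞ = 148.3975 + 0.272 = 148.6695 µg/mL·hr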